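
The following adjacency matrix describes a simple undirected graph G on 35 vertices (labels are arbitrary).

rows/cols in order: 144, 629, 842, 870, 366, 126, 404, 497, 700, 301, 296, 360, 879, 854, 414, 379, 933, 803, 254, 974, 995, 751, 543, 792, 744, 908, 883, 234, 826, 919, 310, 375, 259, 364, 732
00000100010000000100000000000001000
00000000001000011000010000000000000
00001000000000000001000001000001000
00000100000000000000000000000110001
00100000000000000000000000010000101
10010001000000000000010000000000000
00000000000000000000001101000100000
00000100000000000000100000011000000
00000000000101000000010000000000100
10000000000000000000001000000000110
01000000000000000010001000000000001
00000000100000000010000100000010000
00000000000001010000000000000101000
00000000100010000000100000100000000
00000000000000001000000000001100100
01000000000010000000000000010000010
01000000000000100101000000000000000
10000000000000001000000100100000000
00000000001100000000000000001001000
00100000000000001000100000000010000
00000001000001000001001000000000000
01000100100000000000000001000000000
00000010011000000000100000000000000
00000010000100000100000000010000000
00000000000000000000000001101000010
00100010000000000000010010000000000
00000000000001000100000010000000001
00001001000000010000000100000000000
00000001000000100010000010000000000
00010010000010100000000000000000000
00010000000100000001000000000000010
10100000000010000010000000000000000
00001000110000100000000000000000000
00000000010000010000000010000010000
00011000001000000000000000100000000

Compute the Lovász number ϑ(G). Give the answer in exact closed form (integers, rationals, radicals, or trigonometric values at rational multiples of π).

15

N(879) = {854, 379, 919, 375}, |N(879)| = 4.
Vertex 974 has 4 neighbors: 842, 933, 995, 310.
Vertex 360 has 4 neighbors: 700, 254, 792, 310.
N(792) = {404, 360, 803, 234}, |N(792)| = 4.
4-regular, N=35; this is K(7,3), the Kneser graph.
A has 4 distinct eigenvalues ≈ [4.0, 2.0, -1.0, -3.0].
−35·(-3) / ((4)−(-3)) = 15 = ϑ(G).
Numerically 15.0000.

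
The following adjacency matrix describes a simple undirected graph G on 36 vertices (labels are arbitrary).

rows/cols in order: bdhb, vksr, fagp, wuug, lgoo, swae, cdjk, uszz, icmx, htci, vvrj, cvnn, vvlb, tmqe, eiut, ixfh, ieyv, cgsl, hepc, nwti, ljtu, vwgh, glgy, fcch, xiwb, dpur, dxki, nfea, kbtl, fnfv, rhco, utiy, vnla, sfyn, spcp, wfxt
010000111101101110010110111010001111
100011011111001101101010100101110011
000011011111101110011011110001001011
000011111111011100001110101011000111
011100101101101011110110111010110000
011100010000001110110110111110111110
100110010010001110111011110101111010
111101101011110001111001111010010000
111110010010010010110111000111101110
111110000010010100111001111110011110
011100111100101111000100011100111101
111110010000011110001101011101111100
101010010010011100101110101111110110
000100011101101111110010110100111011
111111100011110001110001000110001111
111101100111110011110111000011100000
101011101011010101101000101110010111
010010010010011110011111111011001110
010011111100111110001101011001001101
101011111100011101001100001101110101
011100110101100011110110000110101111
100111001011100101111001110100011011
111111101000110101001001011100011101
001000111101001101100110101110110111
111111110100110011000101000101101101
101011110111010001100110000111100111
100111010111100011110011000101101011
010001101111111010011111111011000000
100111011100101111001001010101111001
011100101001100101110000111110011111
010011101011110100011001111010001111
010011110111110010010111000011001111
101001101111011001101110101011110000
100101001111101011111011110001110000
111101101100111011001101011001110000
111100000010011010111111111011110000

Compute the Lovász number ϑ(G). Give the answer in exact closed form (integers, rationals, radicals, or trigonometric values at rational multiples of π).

Vertex vnla has 21 neighbors: bdhb, fagp, swae, cdjk, icmx, htci, vvrj, cvnn, tmqe, eiut, cgsl, hepc, ljtu, vwgh, glgy, xiwb, dxki, kbtl, fnfv, rhco, utiy.
Vertex ixfh has 21 neighbors: bdhb, vksr, fagp, wuug, swae, cdjk, htci, vvrj, cvnn, vvlb, tmqe, ieyv, cgsl, hepc, nwti, vwgh, glgy, fcch, kbtl, fnfv, rhco.
deg(spcp) = 21; N(spcp) = {bdhb, vksr, fagp, wuug, swae, cdjk, icmx, htci, vvlb, tmqe, eiut, ieyv, cgsl, ljtu, vwgh, fcch, dpur, dxki, fnfv, rhco, utiy}.
Vertex vksr has 21 neighbors: bdhb, lgoo, swae, uszz, icmx, htci, vvrj, cvnn, eiut, ixfh, cgsl, hepc, ljtu, glgy, xiwb, nfea, fnfv, rhco, utiy, spcp, wfxt.
Regular of degree 21 on 36 vertices: Kneser-type, 2-subsets of [9].
Distinct eigenvalues (to 6 d.p.): [21.0, 1.0, -6.0].
λ_max=21, λ_min=-6; ϑ = −36·λ_min/(λ_max−λ_min) = 8.
ϑ(G) ≈ 8.000000.

8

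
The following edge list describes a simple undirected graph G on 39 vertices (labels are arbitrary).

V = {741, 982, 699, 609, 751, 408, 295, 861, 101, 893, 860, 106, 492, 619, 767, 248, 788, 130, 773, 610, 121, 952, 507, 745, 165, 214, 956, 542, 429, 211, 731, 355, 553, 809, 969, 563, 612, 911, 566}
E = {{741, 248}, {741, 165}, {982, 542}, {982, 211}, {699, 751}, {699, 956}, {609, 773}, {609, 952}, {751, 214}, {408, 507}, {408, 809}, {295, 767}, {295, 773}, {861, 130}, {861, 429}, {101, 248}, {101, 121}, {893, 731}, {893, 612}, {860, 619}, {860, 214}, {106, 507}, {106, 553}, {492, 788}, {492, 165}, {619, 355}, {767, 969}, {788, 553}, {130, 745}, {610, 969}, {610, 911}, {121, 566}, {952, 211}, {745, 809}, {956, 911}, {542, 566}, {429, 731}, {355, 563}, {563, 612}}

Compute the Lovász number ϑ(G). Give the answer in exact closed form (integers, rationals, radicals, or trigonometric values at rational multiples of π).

N(408) = {507, 809}, |N(408)| = 2.
N(542) = {982, 566}, |N(542)| = 2.
N(101) = {248, 121}, |N(101)| = 2.
deg(619) = 2; N(619) = {860, 355}.
39-vertex 2-regular graph: a single 39-cycle (edge-transitive).
Distinct eigenvalues (to 5 d.p.): [2.0, 1.9741, 1.89707, 1.77091, 1.59889, 1.38545, 1.13613, 0.85739, 0.55643, 0.24107, -0.08053, -0.40005, -0.70921, -1.0, -1.26489, -1.49702, -1.69038, -1.83996, -1.94188, -1.99351].
Lovász: ϑ = −39(-2*cos(pi/39))/(2+-(-1)*2*cos(pi/39)) = 39*cos(pi/39)/(cos(pi/39) + 1).
ϑ(G) ≈ 19.468332.
Lovász sandwich 19 ≤ 39*cos(pi/39)/(cos(pi/39) + 1) ≤ 20: both strict.

39*cos(pi/39)/(cos(pi/39) + 1)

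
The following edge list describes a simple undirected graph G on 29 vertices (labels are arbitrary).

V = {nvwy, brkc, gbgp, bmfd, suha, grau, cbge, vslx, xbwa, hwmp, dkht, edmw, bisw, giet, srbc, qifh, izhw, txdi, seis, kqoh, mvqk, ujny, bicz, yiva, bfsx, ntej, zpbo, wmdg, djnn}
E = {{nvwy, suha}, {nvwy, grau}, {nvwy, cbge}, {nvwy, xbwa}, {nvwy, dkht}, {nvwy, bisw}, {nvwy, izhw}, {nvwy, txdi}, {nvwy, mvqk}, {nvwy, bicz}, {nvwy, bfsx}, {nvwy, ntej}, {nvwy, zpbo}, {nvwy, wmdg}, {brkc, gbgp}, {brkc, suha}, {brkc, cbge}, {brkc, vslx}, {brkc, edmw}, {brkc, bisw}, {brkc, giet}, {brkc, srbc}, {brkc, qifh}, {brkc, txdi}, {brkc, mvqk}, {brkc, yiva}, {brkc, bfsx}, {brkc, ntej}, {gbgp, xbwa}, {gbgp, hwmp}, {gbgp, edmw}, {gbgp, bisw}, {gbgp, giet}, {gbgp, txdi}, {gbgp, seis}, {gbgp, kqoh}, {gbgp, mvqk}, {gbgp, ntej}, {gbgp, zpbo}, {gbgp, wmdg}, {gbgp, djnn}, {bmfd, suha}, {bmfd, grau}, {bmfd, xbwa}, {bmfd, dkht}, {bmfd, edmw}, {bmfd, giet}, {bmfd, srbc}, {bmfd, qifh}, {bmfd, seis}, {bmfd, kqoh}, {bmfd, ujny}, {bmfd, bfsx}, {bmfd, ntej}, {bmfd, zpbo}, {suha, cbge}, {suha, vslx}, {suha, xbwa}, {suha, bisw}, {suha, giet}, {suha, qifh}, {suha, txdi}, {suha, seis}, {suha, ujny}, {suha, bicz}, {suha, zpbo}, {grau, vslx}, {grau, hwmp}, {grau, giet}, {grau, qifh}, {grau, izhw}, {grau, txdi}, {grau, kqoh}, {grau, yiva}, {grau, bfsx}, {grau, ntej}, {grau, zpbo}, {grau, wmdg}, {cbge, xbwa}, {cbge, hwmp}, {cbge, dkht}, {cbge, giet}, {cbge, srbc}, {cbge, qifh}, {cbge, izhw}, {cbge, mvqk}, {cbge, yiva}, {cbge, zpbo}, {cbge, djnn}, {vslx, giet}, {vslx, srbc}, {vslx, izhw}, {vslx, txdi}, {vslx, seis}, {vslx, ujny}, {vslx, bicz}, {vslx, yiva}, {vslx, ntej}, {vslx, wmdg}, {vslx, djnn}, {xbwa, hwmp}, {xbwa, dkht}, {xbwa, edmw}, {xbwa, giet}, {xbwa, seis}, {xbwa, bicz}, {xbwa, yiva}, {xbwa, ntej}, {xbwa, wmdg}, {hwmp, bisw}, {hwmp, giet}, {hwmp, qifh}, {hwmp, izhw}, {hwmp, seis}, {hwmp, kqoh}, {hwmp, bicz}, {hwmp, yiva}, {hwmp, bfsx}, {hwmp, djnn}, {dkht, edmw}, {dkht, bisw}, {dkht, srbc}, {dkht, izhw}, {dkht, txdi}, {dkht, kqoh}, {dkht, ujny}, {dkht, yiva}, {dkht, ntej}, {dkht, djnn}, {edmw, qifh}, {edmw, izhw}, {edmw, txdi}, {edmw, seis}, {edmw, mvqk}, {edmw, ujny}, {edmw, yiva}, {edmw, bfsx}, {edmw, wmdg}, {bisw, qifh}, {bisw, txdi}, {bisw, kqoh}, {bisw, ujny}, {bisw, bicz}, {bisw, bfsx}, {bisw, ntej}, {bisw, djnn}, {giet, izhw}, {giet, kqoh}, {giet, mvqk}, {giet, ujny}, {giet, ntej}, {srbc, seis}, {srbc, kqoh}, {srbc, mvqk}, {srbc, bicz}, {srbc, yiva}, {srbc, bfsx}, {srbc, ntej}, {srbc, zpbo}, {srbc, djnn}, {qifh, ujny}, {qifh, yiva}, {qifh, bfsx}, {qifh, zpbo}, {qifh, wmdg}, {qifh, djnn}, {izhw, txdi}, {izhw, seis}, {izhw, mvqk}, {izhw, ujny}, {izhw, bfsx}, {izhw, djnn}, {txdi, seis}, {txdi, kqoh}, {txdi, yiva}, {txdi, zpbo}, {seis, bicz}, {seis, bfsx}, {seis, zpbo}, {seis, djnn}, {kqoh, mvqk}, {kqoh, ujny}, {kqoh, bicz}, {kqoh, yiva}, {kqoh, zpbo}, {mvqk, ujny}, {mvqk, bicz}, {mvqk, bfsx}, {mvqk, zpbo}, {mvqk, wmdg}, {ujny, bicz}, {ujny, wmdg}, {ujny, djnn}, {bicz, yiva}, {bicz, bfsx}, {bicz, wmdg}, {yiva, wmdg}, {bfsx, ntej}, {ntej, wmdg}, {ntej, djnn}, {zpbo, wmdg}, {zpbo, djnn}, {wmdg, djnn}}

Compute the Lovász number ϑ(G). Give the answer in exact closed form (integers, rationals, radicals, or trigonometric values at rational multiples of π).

sqrt(29)

Vertex bfsx has 14 neighbors: nvwy, brkc, bmfd, grau, hwmp, edmw, bisw, srbc, qifh, izhw, seis, mvqk, bicz, ntej.
Vertex wmdg has 14 neighbors: nvwy, gbgp, grau, vslx, xbwa, edmw, qifh, mvqk, ujny, bicz, yiva, ntej, zpbo, djnn.
deg(brkc) = 14; N(brkc) = {gbgp, suha, cbge, vslx, edmw, bisw, giet, srbc, qifh, txdi, mvqk, yiva, bfsx, ntej}.
N(izhw) = {nvwy, grau, cbge, vslx, hwmp, dkht, edmw, giet, txdi, seis, mvqk, ujny, bfsx, djnn}, |N(izhw)| = 14.
deg(v) = 14 for all v (|V|=29); SR(29,14,6,7) — a Paley graph.
The 3 distinct eigenvalues: [14.0, 2.1926, -3.1926].
ϑ = −N·λ_min/(λ_max−λ_min) = −29·(-sqrt(29)/2 - 1/2)/(14−(-sqrt(29)/2 - 1/2)) = sqrt(29).
≈ 5.3851648 (to 7 d.p.).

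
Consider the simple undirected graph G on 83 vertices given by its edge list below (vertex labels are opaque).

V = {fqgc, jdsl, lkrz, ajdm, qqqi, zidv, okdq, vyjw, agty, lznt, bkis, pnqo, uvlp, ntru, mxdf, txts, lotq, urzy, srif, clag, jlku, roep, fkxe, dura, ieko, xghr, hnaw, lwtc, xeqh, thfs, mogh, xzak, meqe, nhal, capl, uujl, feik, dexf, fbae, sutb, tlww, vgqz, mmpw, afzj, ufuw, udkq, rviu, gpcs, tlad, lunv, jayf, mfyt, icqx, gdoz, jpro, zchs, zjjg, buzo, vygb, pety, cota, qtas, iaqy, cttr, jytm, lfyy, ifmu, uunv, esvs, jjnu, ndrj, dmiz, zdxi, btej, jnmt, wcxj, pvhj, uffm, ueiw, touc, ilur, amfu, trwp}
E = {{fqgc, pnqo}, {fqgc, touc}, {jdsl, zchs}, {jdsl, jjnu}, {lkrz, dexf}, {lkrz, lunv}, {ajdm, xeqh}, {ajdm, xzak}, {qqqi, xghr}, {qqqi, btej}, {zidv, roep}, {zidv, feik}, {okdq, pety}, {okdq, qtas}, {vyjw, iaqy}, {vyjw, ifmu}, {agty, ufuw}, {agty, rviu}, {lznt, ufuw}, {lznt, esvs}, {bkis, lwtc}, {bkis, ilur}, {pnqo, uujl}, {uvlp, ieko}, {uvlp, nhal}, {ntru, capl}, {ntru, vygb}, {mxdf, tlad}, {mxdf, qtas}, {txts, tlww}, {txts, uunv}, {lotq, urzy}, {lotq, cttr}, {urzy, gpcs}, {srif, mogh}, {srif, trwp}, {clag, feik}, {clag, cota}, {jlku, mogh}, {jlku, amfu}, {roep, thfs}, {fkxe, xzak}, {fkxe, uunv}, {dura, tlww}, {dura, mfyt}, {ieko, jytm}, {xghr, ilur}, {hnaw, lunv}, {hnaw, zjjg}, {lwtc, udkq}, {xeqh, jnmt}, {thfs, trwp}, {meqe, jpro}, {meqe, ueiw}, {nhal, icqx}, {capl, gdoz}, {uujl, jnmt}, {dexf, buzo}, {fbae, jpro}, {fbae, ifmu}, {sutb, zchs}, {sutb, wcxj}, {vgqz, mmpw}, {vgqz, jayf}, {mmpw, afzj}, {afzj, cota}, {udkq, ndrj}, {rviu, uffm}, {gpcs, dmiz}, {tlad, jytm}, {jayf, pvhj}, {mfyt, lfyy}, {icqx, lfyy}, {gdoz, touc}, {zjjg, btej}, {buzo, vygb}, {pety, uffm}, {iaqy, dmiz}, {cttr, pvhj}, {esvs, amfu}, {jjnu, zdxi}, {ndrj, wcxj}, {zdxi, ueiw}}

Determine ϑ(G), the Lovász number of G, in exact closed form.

83*cos(pi/83)/(cos(pi/83) + 1)

N(meqe) = {jpro, ueiw}, |N(meqe)| = 2.
deg(ueiw) = 2; N(ueiw) = {meqe, zdxi}.
Vertex jnmt has 2 neighbors: xeqh, uujl.
Vertex vyjw has 2 neighbors: iaqy, ifmu.
Every vertex has degree 2 (N=83); this is C_{83}, the 83-cycle.
The 42 distinct eigenvalues: [2.0, 1.99427, 1.97712, 1.94865, 1.90901, 1.85844, 1.79722, 1.72571, 1.64431, 1.5535, 1.45378, 1.34575, 1.23, 1.1072, 0.97807, 0.84333, 0.70376, 0.56016, 0.41335, 0.26418, 0.11349, -0.03785, -0.18897, -0.33901, -0.48711, -0.63242, -0.7741, -0.91135, -1.04338, -1.16944, -1.28879, -1.40077, -1.50472, -1.60005, -1.68622, -1.76273, -1.82914, -1.88507, -1.93021, -1.96429, -1.98712, -1.99857].
−83·(-2*cos(pi/83)) / ((2)−(-2*cos(pi/83))) = 83*cos(pi/83)/(cos(pi/83) + 1) = ϑ(G).
ϑ(G) ≈ 41.485133.
α=41, χ(Ḡ)=42; ϑ=83*cos(pi/83)/(cos(pi/83) + 1) lies between (both strict).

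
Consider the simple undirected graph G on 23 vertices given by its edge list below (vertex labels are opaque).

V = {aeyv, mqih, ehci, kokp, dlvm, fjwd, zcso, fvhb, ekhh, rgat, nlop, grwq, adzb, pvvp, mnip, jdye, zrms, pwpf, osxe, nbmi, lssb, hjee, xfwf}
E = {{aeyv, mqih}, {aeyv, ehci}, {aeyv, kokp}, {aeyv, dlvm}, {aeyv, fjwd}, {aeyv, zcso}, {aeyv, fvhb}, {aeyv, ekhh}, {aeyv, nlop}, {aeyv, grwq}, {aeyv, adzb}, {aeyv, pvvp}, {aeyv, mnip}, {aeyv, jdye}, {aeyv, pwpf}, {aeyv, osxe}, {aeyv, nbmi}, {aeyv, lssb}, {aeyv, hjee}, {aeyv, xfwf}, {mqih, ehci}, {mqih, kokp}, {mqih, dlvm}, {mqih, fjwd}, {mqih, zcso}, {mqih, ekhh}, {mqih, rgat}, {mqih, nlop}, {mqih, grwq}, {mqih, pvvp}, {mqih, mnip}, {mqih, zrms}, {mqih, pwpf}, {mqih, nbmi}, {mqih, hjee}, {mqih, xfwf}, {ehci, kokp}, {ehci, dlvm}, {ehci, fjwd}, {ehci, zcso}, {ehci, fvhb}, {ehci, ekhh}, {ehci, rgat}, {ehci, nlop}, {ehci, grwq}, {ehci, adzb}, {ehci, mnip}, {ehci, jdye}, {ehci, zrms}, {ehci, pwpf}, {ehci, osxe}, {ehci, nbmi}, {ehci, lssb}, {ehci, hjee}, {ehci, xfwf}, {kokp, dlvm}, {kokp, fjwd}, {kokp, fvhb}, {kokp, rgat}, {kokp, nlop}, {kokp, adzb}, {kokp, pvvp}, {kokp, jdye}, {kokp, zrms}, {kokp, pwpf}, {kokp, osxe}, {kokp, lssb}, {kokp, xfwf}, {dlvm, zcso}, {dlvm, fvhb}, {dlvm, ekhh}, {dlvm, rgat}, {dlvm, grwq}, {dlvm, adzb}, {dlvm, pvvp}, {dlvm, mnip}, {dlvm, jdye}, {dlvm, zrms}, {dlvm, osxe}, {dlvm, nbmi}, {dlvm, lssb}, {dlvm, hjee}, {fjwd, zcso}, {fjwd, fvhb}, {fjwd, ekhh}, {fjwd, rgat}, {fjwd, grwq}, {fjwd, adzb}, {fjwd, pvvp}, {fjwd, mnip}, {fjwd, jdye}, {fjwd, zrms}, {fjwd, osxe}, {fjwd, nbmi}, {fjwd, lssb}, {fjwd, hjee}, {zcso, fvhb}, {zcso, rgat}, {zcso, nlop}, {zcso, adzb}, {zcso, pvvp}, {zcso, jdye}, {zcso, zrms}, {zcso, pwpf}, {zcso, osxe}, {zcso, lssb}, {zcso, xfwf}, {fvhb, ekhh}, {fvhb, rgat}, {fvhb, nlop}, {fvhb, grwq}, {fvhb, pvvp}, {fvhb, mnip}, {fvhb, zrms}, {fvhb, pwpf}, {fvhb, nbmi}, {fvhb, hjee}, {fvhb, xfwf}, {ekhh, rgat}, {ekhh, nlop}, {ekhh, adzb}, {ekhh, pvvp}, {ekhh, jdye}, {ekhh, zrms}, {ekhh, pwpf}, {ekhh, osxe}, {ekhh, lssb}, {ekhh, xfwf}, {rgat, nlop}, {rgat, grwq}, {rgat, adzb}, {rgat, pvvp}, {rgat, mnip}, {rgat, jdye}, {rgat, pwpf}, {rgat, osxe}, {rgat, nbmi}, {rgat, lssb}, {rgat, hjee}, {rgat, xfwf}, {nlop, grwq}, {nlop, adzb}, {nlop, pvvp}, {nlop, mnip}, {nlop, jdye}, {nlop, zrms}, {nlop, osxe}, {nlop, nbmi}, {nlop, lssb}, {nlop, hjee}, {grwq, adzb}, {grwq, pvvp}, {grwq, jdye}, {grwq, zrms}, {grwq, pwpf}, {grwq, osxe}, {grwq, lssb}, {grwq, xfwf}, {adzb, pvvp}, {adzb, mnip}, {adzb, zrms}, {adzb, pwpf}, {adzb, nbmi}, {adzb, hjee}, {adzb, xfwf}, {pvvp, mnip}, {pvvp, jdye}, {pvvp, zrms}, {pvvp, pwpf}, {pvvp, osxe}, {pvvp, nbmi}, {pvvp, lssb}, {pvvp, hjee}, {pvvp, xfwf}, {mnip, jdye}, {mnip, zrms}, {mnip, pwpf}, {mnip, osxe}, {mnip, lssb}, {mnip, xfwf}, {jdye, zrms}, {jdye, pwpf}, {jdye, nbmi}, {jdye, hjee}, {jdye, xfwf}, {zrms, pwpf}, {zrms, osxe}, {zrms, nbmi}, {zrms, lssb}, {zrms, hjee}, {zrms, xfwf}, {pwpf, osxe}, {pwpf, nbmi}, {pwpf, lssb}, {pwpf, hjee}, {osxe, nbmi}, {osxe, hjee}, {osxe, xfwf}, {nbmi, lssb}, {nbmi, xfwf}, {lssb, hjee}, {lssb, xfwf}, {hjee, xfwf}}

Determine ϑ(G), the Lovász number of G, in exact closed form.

N(osxe) = {aeyv, ehci, kokp, dlvm, fjwd, zcso, ekhh, rgat, nlop, grwq, pvvp, mnip, zrms, pwpf, nbmi, hjee, xfwf}, |N(osxe)| = 17.
N(nbmi) = {aeyv, mqih, ehci, dlvm, fjwd, fvhb, rgat, nlop, adzb, pvvp, jdye, zrms, pwpf, osxe, lssb, xfwf}, |N(nbmi)| = 16.
N(kokp) = {aeyv, mqih, ehci, dlvm, fjwd, fvhb, rgat, nlop, adzb, pvvp, jdye, zrms, pwpf, osxe, lssb, xfwf}, |N(kokp)| = 16.
deg(pvvp) = 21; N(pvvp) = {aeyv, mqih, kokp, dlvm, fjwd, zcso, fvhb, ekhh, rgat, nlop, grwq, adzb, mnip, jdye, zrms, pwpf, osxe, nbmi, lssb, hjee, xfwf}.
Complete 5-partite, parts [7, 6, 5, 3, 2]: perfect, ϑ = α = 7.
Numerically 7.00000.
Lovász sandwich 7 ≤ 7 ≤ 7: collapsed.

7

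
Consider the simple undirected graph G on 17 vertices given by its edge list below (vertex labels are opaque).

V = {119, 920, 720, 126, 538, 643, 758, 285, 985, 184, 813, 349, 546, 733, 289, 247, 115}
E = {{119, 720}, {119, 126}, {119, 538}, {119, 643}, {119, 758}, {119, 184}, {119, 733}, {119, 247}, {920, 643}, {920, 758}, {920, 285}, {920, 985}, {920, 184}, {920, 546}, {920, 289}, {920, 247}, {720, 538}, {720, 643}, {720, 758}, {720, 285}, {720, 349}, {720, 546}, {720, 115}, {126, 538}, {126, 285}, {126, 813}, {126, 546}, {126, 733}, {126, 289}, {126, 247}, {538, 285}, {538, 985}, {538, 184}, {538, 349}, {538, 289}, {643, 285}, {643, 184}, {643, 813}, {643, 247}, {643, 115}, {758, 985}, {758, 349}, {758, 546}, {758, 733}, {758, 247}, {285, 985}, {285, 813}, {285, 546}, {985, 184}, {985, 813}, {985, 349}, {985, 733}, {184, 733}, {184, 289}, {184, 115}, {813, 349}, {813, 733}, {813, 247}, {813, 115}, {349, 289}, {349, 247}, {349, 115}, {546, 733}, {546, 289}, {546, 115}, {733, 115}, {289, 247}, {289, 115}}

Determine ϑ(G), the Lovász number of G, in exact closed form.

sqrt(17)

Vertex 720 has 8 neighbors: 119, 538, 643, 758, 285, 349, 546, 115.
deg(126) = 8; N(126) = {119, 538, 285, 813, 546, 733, 289, 247}.
N(115) = {720, 643, 184, 813, 349, 546, 733, 289}, |N(115)| = 8.
deg(985) = 8; N(985) = {920, 538, 758, 285, 184, 813, 349, 733}.
Every vertex has degree 8 (N=17); Paley(17): SR with (k,λ,μ)=(8,3,4).
Distinct eigenvalues (to 6 d.p.): [8.0, 1.561553, -2.561553].
−17·(-sqrt(17)/2 - 1/2) / ((8)−(-sqrt(17)/2 - 1/2)) = sqrt(17) = ϑ(G).
ϑ(G) ≈ 4.1231056.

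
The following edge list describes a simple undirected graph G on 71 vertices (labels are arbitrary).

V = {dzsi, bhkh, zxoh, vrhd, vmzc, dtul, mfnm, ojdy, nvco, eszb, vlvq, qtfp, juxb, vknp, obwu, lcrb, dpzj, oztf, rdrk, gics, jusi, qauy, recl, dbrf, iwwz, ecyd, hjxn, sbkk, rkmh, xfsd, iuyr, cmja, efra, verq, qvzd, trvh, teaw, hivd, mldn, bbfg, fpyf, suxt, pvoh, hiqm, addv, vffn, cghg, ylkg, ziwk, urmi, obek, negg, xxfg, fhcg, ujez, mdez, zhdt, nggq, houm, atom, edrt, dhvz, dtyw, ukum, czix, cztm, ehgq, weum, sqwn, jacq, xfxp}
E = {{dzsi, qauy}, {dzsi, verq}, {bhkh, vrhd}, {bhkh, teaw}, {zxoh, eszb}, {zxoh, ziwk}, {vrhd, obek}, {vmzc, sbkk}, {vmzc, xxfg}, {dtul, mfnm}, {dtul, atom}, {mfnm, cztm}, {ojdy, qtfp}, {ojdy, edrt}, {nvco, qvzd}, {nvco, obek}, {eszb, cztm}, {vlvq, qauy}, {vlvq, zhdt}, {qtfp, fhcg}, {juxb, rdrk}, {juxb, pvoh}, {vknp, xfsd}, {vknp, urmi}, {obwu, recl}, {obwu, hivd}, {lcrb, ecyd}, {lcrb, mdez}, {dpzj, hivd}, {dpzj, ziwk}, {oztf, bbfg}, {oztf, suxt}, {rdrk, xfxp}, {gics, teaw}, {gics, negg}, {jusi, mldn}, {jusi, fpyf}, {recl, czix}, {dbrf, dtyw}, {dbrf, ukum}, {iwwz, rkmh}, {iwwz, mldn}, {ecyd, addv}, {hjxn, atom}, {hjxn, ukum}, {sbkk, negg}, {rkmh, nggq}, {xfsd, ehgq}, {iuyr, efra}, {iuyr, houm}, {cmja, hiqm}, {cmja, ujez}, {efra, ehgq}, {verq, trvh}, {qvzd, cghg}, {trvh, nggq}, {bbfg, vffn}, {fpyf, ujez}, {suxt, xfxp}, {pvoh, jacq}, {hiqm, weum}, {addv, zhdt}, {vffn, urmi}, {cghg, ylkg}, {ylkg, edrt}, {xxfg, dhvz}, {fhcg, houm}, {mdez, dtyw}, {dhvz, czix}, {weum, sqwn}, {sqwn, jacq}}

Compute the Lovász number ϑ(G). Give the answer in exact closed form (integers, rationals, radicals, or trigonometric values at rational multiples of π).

71*cos(pi/71)/(cos(pi/71) + 1)

N(bbfg) = {oztf, vffn}, |N(bbfg)| = 2.
deg(verq) = 2; N(verq) = {dzsi, trvh}.
Vertex urmi has 2 neighbors: vknp, vffn.
Vertex cghg has 2 neighbors: qvzd, ylkg.
deg(v) = 2 for all v (|V|=71); connected 2-regular on 71 ⇒ C_{71}.
The 36 distinct eigenvalues: [2.0, 1.9922, 1.9688, 1.9299, 1.876, 1.8074, 1.7246, 1.6284, 1.5194, 1.3985, 1.2666, 1.1249, 0.9743, 0.8162, 0.6516, 0.4819, 0.3085, 0.1326, -0.0442, -0.2208, -0.3956, -0.5673, -0.7346, -0.8961, -1.0507, -1.1969, -1.3339, -1.4604, -1.5754, -1.6781, -1.7677, -1.8435, -1.9048, -1.9513, -1.9824, -1.998].
ϑ = −N·λ_min/(λ_max−λ_min) = −71·(-2*cos(pi/71))/(2−(-2*cos(pi/71))) = 71*cos(pi/71)/(cos(pi/71) + 1).
ϑ(G) ≈ 35.482618.
Lovász sandwich 35 ≤ 71*cos(pi/71)/(cos(pi/71) + 1) ≤ 36: both strict.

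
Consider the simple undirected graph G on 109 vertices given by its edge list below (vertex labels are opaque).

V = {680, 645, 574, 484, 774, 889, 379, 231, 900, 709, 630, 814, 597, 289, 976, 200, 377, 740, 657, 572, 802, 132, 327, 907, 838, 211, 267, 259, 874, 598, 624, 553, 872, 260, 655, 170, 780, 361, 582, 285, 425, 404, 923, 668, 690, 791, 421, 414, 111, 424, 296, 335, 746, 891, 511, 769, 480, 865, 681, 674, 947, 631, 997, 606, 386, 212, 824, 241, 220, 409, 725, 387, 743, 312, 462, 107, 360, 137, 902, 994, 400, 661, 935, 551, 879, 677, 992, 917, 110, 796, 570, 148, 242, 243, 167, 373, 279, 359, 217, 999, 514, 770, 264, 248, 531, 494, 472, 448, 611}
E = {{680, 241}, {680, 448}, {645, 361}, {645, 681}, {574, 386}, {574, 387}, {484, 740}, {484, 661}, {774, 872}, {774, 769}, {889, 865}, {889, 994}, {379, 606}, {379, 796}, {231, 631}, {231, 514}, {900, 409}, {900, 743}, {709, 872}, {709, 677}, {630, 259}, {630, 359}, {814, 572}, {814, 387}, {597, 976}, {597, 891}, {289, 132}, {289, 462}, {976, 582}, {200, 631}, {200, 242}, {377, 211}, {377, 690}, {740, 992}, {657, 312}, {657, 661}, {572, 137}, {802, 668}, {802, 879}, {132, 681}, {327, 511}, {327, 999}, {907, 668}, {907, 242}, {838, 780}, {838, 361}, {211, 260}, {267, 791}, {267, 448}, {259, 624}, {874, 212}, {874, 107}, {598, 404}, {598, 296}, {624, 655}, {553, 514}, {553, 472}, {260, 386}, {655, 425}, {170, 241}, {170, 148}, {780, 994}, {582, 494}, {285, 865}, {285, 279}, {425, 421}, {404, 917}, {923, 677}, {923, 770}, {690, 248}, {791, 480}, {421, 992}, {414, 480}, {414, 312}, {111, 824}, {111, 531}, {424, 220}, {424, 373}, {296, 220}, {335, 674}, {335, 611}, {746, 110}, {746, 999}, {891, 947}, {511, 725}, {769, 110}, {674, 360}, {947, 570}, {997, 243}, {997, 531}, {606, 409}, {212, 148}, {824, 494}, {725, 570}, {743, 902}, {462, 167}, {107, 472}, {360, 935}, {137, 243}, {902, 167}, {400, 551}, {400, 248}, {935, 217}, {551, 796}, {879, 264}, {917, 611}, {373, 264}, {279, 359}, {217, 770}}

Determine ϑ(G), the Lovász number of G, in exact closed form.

deg(462) = 2; N(462) = {289, 167}.
N(243) = {997, 137}, |N(243)| = 2.
Vertex 674 has 2 neighbors: 335, 360.
Vertex 289 has 2 neighbors: 132, 462.
deg(v) = 2 for all v (|V|=109); a single 109-cycle (edge-transitive).
spec(A) ≈ [2.0, 1.99668, 1.98672, 1.97017, 1.94707, 1.9175, 1.88157, 1.83938, 1.79108, 1.73683, 1.67682, 1.61123, 1.54029, 1.46424, 1.38332, 1.2978, 1.20797, 1.11413, 1.01659, 0.91568, 0.81172, 0.70506, 0.59606, 0.48509, 0.3725, 0.25867, 0.14399, 0.02882, -0.08644, -0.20141, -0.31572, -0.42897, -0.5408, -0.65083, -0.7587, -0.86406, -0.96654, -1.06581, -1.16154, -1.25341, -1.34111, -1.42437, -1.50289, -1.57642, -1.64471, -1.70754, -1.76469, -1.81598, -1.86125, -1.90032, -1.93309, -1.95943, -1.97927, -1.99253, -1.99917] (distinct, 5 d.p.).
−109·(-2*cos(pi/109)) / ((2)−(-2*cos(pi/109))) = 109*cos(pi/109)/(cos(pi/109) + 1) = ϑ(G).
≈ 54.488680 (to 6 d.p.).
Lovász sandwich 54 ≤ 109*cos(pi/109)/(cos(pi/109) + 1) ≤ 55: both strict.

109*cos(pi/109)/(cos(pi/109) + 1)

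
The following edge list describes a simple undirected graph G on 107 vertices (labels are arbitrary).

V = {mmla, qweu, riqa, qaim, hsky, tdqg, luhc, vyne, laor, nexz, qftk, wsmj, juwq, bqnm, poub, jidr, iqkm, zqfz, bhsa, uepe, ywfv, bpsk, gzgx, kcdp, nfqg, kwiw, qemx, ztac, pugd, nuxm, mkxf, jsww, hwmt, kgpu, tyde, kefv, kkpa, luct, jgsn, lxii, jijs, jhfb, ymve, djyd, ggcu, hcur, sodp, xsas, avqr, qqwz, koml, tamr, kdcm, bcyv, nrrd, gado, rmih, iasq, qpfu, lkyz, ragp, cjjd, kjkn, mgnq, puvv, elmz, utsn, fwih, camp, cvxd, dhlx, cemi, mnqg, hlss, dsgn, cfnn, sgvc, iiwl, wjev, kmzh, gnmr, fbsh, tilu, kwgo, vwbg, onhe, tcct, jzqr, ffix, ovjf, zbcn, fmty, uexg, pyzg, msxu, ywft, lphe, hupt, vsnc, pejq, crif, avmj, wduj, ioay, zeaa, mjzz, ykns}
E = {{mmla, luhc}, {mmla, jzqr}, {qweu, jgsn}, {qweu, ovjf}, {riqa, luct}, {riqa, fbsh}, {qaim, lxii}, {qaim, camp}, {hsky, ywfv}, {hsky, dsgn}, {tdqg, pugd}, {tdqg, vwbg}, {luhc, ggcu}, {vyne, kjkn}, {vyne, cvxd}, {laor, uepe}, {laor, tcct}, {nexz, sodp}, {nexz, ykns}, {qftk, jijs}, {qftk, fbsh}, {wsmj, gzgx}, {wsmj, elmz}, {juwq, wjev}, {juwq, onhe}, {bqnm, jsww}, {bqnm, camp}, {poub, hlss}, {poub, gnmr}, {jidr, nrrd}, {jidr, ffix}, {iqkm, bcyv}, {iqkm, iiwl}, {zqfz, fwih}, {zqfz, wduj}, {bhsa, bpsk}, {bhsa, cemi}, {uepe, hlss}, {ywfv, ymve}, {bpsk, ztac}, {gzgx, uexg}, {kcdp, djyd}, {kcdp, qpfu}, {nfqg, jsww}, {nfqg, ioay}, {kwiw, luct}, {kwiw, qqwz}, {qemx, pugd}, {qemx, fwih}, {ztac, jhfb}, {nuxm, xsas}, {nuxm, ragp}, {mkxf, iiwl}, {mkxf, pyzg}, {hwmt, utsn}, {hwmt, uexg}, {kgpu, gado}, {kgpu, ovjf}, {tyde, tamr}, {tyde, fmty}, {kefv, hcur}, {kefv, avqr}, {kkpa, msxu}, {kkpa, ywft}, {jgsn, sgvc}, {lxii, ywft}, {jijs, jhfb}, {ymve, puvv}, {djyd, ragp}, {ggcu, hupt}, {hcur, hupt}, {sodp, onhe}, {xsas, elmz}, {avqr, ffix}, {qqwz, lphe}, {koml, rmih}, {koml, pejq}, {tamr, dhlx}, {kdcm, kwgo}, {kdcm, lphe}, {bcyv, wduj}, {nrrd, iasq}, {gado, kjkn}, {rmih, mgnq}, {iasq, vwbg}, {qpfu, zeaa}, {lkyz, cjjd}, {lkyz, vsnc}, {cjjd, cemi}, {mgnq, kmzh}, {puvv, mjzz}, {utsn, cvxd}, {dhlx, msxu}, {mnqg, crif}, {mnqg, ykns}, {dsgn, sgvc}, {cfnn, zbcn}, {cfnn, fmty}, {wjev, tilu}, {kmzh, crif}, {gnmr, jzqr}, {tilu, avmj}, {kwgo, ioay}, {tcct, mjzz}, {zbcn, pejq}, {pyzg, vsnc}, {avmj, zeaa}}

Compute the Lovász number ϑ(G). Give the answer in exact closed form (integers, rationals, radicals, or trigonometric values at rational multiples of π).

Vertex sgvc has 2 neighbors: jgsn, dsgn.
deg(sodp) = 2; N(sodp) = {nexz, onhe}.
Vertex fmty has 2 neighbors: tyde, cfnn.
deg(tyde) = 2; N(tyde) = {tamr, fmty}.
G on 107 vertices is 2-regular; the odd cycle C_{107}.
The 54 distinct eigenvalues: [2.0, 1.997, 1.986, 1.969, 1.945, 1.914, 1.877, 1.833, 1.783, 1.727, 1.665, 1.597, 1.524, 1.445, 1.361, 1.273, 1.18, 1.084, 0.983, 0.879, 0.772, 0.663, 0.551, 0.437, 0.322, 0.205, 0.088, -0.029, -0.147, -0.263, -0.379, -0.494, -0.607, -0.718, -0.826, -0.931, -1.034, -1.132, -1.227, -1.318, -1.404, -1.485, -1.561, -1.632, -1.697, -1.756, -1.809, -1.856, -1.897, -1.931, -1.958, -1.978, -1.992, -1.999].
Lovász (edge-transitive): ϑ = −107·(-2*cos(pi/107))/((2)−(-2*cos(pi/107))) = 107*cos(pi/107)/(cos(pi/107) + 1).
≈ 53.48847 (to 5 d.p.).
Lovász sandwich 53 ≤ 107*cos(pi/107)/(cos(pi/107) + 1) ≤ 54: both strict.

107*cos(pi/107)/(cos(pi/107) + 1)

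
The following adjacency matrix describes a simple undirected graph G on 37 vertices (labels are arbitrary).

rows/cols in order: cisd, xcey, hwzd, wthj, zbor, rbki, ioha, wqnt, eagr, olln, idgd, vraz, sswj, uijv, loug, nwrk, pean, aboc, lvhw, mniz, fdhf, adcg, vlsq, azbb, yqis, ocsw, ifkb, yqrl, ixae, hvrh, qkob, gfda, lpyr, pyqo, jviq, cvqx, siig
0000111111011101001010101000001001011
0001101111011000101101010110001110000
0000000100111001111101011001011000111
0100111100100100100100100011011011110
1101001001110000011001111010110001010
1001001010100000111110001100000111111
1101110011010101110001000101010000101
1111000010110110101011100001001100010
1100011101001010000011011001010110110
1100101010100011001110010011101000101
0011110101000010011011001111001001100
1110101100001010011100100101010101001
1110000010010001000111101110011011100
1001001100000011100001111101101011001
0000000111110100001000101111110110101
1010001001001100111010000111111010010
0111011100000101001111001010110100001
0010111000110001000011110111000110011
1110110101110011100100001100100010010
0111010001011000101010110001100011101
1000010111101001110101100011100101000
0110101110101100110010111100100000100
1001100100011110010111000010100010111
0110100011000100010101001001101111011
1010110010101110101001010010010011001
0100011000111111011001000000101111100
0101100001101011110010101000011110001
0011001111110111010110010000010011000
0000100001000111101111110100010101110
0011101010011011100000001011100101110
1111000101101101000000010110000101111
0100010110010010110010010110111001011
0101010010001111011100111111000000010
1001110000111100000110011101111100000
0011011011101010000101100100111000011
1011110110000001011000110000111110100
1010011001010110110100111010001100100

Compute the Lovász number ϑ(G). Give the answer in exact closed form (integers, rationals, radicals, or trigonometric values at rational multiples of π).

Vertex sswj has 18 neighbors: cisd, xcey, hwzd, eagr, vraz, nwrk, mniz, fdhf, adcg, vlsq, yqis, ocsw, ifkb, hvrh, qkob, lpyr, pyqo, jviq.
Vertex wqnt has 18 neighbors: cisd, xcey, hwzd, wthj, eagr, idgd, vraz, uijv, loug, pean, lvhw, fdhf, adcg, vlsq, yqrl, qkob, gfda, cvqx.
Vertex uijv has 18 neighbors: cisd, wthj, ioha, wqnt, loug, nwrk, pean, adcg, vlsq, azbb, yqis, ocsw, yqrl, ixae, qkob, lpyr, pyqo, siig.
deg(eagr) = 18; N(eagr) = {cisd, xcey, rbki, ioha, wqnt, olln, sswj, loug, fdhf, adcg, azbb, yqis, yqrl, hvrh, gfda, lpyr, jviq, cvqx}.
37-vertex 18-regular graph: strongly regular (37,18,8,9).
A has 3 distinct eigenvalues ≈ [18.0, 2.5414, -3.5414].
With N=37: ϑ(G) = 37·(-(-sqrt(37)/2 - 1/2))/(18−(-sqrt(37)/2 - 1/2)) = sqrt(37).
≈ 6.0828 (to 4 d.p.).

sqrt(37)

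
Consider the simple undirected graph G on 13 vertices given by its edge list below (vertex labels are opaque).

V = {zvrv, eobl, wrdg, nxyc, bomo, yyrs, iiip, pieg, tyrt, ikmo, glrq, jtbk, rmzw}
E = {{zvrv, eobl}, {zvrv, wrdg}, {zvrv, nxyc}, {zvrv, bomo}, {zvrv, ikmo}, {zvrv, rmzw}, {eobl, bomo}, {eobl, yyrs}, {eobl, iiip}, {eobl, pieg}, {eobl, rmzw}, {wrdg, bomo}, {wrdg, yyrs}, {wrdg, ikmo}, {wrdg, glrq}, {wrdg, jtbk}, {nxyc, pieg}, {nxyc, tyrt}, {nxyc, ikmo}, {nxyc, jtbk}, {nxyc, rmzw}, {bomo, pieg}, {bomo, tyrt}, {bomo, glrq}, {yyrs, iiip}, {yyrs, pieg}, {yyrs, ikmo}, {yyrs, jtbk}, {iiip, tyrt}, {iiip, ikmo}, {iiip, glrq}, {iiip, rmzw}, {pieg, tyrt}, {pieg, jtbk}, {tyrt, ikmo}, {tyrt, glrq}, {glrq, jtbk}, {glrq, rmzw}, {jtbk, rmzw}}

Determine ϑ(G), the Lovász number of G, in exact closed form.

deg(ikmo) = 6; N(ikmo) = {zvrv, wrdg, nxyc, yyrs, iiip, tyrt}.
deg(tyrt) = 6; N(tyrt) = {nxyc, bomo, iiip, pieg, ikmo, glrq}.
deg(zvrv) = 6; N(zvrv) = {eobl, wrdg, nxyc, bomo, ikmo, rmzw}.
N(jtbk) = {wrdg, nxyc, yyrs, pieg, glrq, rmzw}, |N(jtbk)| = 6.
13-vertex 6-regular graph: Paley(13): SR with (k,λ,μ)=(6,2,3).
spec(A) ≈ [6.0, 1.3028, -2.3028] (distinct, 4 d.p.).
−13·(-sqrt(13)/2 - 1/2) / ((6)−(-sqrt(13)/2 - 1/2)) = sqrt(13) = ϑ(G).
ϑ(G) ≈ 3.6056.

sqrt(13)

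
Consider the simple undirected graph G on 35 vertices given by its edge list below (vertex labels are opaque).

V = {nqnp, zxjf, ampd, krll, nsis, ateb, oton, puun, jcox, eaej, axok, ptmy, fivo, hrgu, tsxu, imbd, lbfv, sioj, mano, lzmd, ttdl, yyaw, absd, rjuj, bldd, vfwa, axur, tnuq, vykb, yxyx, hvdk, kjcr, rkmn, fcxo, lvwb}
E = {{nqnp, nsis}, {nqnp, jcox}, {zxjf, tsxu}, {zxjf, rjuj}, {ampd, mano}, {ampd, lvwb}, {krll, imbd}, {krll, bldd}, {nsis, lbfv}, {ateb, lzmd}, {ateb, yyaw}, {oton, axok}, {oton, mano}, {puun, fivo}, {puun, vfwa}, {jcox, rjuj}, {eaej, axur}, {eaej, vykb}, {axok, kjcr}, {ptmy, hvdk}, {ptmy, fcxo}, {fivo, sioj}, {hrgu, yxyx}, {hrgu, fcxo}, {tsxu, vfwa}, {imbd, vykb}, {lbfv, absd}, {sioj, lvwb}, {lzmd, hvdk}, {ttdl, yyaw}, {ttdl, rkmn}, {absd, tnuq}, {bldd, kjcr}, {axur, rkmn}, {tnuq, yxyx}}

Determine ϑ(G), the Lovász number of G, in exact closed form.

deg(imbd) = 2; N(imbd) = {krll, vykb}.
deg(ptmy) = 2; N(ptmy) = {hvdk, fcxo}.
N(rkmn) = {ttdl, axur}, |N(rkmn)| = 2.
N(lzmd) = {ateb, hvdk}, |N(lzmd)| = 2.
35-vertex 2-regular graph: connected 2-regular on 35 ⇒ C_{35}.
A has 18 distinct eigenvalues ≈ [2.0, 1.96786, 1.87247, 1.7169, 1.50614, 1.24698, 0.94774, 0.61803, 0.26847, -0.08973, -0.44504, -0.78605, -1.10179, -1.38213, -1.61803, -1.80194, -1.92793, -1.99195].
−35·(-2*cos(pi/35)) / ((2)−(-2*cos(pi/35))) = 35*cos(pi/35)/(cos(pi/35) + 1) = ϑ(G).
= 17.4647040… (decimal).
17 ≤ 35*cos(pi/35)/(cos(pi/35) + 1) ≤ 18: both strict.

35*cos(pi/35)/(cos(pi/35) + 1)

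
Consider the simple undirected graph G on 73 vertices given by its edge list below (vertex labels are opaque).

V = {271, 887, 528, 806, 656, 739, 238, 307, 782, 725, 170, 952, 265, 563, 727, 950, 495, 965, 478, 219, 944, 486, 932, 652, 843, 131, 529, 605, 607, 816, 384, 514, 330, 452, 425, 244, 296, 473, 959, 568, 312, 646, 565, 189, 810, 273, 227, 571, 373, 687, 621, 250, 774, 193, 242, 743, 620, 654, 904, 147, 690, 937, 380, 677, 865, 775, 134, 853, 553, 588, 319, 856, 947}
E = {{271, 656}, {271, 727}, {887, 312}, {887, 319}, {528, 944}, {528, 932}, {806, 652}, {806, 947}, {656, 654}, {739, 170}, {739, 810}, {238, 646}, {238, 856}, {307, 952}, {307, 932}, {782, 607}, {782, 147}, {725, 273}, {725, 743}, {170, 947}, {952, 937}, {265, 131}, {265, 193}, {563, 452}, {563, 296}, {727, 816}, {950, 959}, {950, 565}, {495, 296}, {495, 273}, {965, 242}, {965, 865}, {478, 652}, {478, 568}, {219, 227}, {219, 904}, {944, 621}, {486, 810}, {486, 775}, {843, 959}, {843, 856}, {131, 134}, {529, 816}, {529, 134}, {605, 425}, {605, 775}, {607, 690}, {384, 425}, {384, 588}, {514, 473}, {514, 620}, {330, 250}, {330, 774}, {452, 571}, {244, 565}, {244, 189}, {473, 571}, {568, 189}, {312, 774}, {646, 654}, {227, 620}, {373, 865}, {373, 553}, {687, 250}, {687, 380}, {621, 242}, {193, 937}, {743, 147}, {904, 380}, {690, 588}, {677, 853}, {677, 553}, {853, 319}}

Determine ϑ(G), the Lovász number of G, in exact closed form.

deg(189) = 2; N(189) = {244, 568}.
N(959) = {950, 843}, |N(959)| = 2.
Vertex 774 has 2 neighbors: 330, 312.
Vertex 319 has 2 neighbors: 887, 853.
Every vertex has degree 2 (N=73); a single 73-cycle (edge-transitive).
A has 37 distinct eigenvalues ≈ [2.0, 1.9926, 1.9704, 1.9337, 1.8826, 1.8176, 1.7392, 1.6478, 1.5443, 1.4293, 1.3038, 1.1686, 1.0247, 0.8733, 0.7154, 0.5522, 0.3849, 0.2148, 0.043, -0.129, -0.3001, -0.469, -0.6344, -0.7951, -0.9499, -1.0977, -1.2373, -1.3678, -1.4882, -1.5976, -1.6951, -1.7801, -1.8518, -1.9099, -1.9539, -1.9834, -1.9981].
λ_max=2, λ_min=-2*cos(pi/73); ϑ = −73·λ_min/(λ_max−λ_min) = 73*cos(pi/73)/(cos(pi/73) + 1).
Numerically 36.48309.
α=36, χ(Ḡ)=37; ϑ=73*cos(pi/73)/(cos(pi/73) + 1) lies between (both strict).

73*cos(pi/73)/(cos(pi/73) + 1)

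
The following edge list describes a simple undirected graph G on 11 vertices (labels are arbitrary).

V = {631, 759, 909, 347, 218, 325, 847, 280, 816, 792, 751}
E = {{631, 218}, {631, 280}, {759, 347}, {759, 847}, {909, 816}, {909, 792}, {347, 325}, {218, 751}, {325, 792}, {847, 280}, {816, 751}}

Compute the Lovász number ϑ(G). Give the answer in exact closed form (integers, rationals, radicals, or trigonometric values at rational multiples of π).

Vertex 347 has 2 neighbors: 759, 325.
N(816) = {909, 751}, |N(816)| = 2.
deg(847) = 2; N(847) = {759, 280}.
deg(759) = 2; N(759) = {347, 847}.
Regular of degree 2 on 11 vertices: connected 2-regular on 11 ⇒ C_{11}.
Distinct eigenvalues (to 4 d.p.): [2.0, 1.6825, 0.8308, -0.2846, -1.3097, -1.919].
ϑ = −N·λ_min/(λ_max−λ_min) = −11·(-2*cos(pi/11))/(2−(-2*cos(pi/11))) = 11*cos(pi/11)/(cos(pi/11) + 1).
ϑ(G) ≈ 5.386303.
α=5, χ(Ḡ)=6; ϑ=11*cos(pi/11)/(cos(pi/11) + 1) lies between (both strict).

11*cos(pi/11)/(cos(pi/11) + 1)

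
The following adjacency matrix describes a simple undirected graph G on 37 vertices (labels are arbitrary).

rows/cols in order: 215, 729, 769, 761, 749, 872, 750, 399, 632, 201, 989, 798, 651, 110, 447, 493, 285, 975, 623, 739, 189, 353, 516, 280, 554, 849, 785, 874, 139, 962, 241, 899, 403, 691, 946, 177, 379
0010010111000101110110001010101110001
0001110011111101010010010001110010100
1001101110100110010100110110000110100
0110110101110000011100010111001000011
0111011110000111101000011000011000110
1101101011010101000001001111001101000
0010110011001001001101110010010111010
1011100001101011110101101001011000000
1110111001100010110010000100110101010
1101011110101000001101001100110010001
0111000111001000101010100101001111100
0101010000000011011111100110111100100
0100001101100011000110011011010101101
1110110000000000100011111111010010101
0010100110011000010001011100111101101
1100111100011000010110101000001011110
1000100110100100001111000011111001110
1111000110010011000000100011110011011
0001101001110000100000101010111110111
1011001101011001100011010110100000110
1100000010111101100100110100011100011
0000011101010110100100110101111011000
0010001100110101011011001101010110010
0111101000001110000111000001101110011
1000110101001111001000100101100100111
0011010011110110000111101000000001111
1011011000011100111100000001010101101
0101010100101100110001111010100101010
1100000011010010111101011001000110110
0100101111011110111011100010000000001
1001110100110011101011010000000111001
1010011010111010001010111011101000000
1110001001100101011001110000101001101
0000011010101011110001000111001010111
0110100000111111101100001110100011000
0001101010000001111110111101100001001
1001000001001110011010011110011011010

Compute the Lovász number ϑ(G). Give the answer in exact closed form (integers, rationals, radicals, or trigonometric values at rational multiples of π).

deg(379) = 18; N(379) = {215, 761, 201, 651, 110, 447, 975, 623, 189, 280, 554, 849, 785, 962, 241, 403, 691, 177}.
deg(353) = 18; N(353) = {872, 750, 399, 201, 798, 110, 447, 285, 739, 516, 280, 849, 874, 139, 962, 241, 403, 691}.
N(215) = {769, 872, 399, 632, 201, 110, 493, 285, 975, 739, 189, 554, 785, 139, 241, 899, 403, 379}, |N(215)| = 18.
N(962) = {729, 749, 750, 399, 632, 201, 798, 651, 110, 447, 285, 975, 623, 189, 353, 516, 785, 379}, |N(962)| = 18.
18-regular, N=37; Paley(37): SR with (k,λ,μ)=(18,8,9).
spec(A) ≈ [18.0, 2.541381, -3.541381] (distinct, 6 d.p.).
ϑ = −N·λ_min/(λ_max−λ_min) = −37·(-sqrt(37)/2 - 1/2)/(18−(-sqrt(37)/2 - 1/2)) = sqrt(37).
ϑ(G) ≈ 6.08276253.

sqrt(37)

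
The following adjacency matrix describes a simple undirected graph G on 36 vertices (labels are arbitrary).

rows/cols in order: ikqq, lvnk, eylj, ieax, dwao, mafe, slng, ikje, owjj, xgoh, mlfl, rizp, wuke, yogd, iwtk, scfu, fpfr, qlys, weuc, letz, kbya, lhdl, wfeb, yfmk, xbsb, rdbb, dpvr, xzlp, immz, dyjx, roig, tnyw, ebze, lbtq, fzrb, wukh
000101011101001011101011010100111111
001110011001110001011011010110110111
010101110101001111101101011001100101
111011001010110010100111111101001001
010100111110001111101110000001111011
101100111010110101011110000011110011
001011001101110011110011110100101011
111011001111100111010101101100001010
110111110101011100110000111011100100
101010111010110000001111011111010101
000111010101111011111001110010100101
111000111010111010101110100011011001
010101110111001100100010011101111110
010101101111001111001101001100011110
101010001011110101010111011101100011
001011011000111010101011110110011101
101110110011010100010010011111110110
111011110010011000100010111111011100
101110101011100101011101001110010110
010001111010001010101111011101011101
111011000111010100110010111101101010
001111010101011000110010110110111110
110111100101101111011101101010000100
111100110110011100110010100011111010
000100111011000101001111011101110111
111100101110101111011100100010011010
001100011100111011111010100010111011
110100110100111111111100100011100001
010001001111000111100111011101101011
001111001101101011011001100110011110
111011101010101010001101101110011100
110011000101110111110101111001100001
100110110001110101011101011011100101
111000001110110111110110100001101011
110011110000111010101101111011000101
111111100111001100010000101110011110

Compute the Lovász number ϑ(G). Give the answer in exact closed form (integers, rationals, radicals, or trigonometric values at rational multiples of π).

8

Vertex kbya has 21 neighbors: ikqq, lvnk, eylj, dwao, mafe, xgoh, mlfl, rizp, yogd, scfu, weuc, letz, wfeb, xbsb, rdbb, dpvr, xzlp, dyjx, roig, ebze, fzrb.
Vertex ebze has 21 neighbors: ikqq, ieax, dwao, slng, ikje, rizp, wuke, yogd, scfu, qlys, letz, kbya, lhdl, yfmk, rdbb, dpvr, immz, dyjx, roig, lbtq, wukh.
N(fzrb) = {ikqq, lvnk, dwao, mafe, slng, ikje, wuke, yogd, iwtk, fpfr, weuc, kbya, lhdl, yfmk, xbsb, rdbb, dpvr, immz, dyjx, lbtq, wukh}, |N(fzrb)| = 21.
deg(yogd) = 21; N(yogd) = {lvnk, ieax, mafe, slng, owjj, xgoh, mlfl, rizp, iwtk, scfu, fpfr, qlys, kbya, lhdl, yfmk, dpvr, xzlp, tnyw, ebze, lbtq, fzrb}.
36-vertex 21-regular graph: Kneser K(9,2) on C(9,2)=36 vertices.
A has 3 distinct eigenvalues ≈ [21.0, 1.0, -6.0].
λ_max=21, λ_min=-6; ϑ = −36·λ_min/(λ_max−λ_min) = 8.
ϑ(G) ≈ 8.00000000.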